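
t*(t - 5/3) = t^2 - 5*t/3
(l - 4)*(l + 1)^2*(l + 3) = l^4 + l^3 - 13*l^2 - 25*l - 12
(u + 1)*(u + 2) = u^2 + 3*u + 2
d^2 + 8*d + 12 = (d + 2)*(d + 6)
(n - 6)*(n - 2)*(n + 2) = n^3 - 6*n^2 - 4*n + 24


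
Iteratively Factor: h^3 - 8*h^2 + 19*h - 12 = (h - 1)*(h^2 - 7*h + 12) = (h - 4)*(h - 1)*(h - 3)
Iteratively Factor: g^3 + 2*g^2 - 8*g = (g)*(g^2 + 2*g - 8) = g*(g + 4)*(g - 2)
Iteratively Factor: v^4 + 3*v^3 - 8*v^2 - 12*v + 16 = (v + 4)*(v^3 - v^2 - 4*v + 4) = (v + 2)*(v + 4)*(v^2 - 3*v + 2) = (v - 1)*(v + 2)*(v + 4)*(v - 2)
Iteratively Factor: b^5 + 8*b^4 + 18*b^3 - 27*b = (b - 1)*(b^4 + 9*b^3 + 27*b^2 + 27*b) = (b - 1)*(b + 3)*(b^3 + 6*b^2 + 9*b) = (b - 1)*(b + 3)^2*(b^2 + 3*b) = (b - 1)*(b + 3)^3*(b)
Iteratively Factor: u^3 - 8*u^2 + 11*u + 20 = (u - 5)*(u^2 - 3*u - 4) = (u - 5)*(u + 1)*(u - 4)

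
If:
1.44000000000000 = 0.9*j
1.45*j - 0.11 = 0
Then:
No Solution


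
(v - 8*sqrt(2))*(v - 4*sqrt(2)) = v^2 - 12*sqrt(2)*v + 64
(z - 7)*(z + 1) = z^2 - 6*z - 7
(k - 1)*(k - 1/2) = k^2 - 3*k/2 + 1/2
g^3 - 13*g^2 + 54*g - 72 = (g - 6)*(g - 4)*(g - 3)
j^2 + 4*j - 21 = (j - 3)*(j + 7)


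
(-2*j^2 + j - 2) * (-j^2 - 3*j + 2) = 2*j^4 + 5*j^3 - 5*j^2 + 8*j - 4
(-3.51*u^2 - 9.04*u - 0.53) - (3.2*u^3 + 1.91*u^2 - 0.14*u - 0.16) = -3.2*u^3 - 5.42*u^2 - 8.9*u - 0.37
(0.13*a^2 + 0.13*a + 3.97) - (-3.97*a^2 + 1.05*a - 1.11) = 4.1*a^2 - 0.92*a + 5.08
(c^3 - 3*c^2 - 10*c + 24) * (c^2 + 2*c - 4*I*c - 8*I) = c^5 - c^4 - 4*I*c^4 - 16*c^3 + 4*I*c^3 + 4*c^2 + 64*I*c^2 + 48*c - 16*I*c - 192*I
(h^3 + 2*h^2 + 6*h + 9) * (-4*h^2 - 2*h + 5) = -4*h^5 - 10*h^4 - 23*h^3 - 38*h^2 + 12*h + 45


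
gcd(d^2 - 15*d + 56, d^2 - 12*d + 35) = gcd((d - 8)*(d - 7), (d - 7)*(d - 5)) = d - 7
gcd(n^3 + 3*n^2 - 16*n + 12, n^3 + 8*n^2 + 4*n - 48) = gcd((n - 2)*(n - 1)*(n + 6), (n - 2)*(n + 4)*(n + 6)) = n^2 + 4*n - 12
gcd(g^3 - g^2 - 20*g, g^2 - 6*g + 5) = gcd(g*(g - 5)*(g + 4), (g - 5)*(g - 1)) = g - 5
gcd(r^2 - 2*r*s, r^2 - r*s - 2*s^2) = r - 2*s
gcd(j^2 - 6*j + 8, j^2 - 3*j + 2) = j - 2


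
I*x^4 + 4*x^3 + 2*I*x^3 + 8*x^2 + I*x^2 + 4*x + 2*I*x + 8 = (x + 2)*(x - 4*I)*(x + I)*(I*x + 1)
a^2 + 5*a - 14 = (a - 2)*(a + 7)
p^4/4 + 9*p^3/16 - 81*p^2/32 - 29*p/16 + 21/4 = (p/4 + 1)*(p - 2)*(p - 3/2)*(p + 7/4)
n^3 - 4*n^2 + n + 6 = (n - 3)*(n - 2)*(n + 1)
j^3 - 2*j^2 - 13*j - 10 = (j - 5)*(j + 1)*(j + 2)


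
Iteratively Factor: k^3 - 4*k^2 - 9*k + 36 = (k - 4)*(k^2 - 9) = (k - 4)*(k - 3)*(k + 3)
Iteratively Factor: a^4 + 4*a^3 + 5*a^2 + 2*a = (a + 1)*(a^3 + 3*a^2 + 2*a) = (a + 1)^2*(a^2 + 2*a) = (a + 1)^2*(a + 2)*(a)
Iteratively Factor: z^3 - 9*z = (z)*(z^2 - 9) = z*(z + 3)*(z - 3)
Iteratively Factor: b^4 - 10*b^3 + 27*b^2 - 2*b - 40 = (b - 5)*(b^3 - 5*b^2 + 2*b + 8) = (b - 5)*(b - 2)*(b^2 - 3*b - 4) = (b - 5)*(b - 4)*(b - 2)*(b + 1)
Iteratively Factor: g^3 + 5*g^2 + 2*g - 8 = (g + 2)*(g^2 + 3*g - 4) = (g + 2)*(g + 4)*(g - 1)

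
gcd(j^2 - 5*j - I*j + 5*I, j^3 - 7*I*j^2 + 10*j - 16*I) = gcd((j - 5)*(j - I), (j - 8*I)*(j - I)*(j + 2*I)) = j - I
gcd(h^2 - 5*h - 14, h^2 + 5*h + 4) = 1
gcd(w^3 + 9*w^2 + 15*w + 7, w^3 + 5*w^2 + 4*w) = w + 1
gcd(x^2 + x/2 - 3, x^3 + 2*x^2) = x + 2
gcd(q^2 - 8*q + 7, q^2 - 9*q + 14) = q - 7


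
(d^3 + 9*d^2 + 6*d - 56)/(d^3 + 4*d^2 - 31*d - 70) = (d^2 + 2*d - 8)/(d^2 - 3*d - 10)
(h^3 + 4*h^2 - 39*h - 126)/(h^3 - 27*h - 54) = (h + 7)/(h + 3)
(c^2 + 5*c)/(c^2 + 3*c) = (c + 5)/(c + 3)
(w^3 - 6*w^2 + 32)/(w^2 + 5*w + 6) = (w^2 - 8*w + 16)/(w + 3)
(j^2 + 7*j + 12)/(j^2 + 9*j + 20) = (j + 3)/(j + 5)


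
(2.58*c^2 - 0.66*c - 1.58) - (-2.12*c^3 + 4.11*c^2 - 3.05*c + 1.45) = 2.12*c^3 - 1.53*c^2 + 2.39*c - 3.03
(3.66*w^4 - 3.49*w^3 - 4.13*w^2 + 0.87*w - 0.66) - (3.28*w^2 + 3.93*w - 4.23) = 3.66*w^4 - 3.49*w^3 - 7.41*w^2 - 3.06*w + 3.57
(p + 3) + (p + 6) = 2*p + 9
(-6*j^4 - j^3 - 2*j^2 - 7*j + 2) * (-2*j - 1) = 12*j^5 + 8*j^4 + 5*j^3 + 16*j^2 + 3*j - 2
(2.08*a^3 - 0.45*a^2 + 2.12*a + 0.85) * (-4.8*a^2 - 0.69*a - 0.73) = -9.984*a^5 + 0.7248*a^4 - 11.3839*a^3 - 5.2143*a^2 - 2.1341*a - 0.6205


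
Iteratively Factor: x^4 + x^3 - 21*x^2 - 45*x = (x + 3)*(x^3 - 2*x^2 - 15*x) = x*(x + 3)*(x^2 - 2*x - 15) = x*(x - 5)*(x + 3)*(x + 3)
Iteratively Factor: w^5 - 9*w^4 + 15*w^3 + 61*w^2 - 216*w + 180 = (w + 3)*(w^4 - 12*w^3 + 51*w^2 - 92*w + 60) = (w - 2)*(w + 3)*(w^3 - 10*w^2 + 31*w - 30) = (w - 3)*(w - 2)*(w + 3)*(w^2 - 7*w + 10) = (w - 5)*(w - 3)*(w - 2)*(w + 3)*(w - 2)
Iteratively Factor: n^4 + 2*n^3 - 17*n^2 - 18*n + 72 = (n + 4)*(n^3 - 2*n^2 - 9*n + 18) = (n - 3)*(n + 4)*(n^2 + n - 6) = (n - 3)*(n - 2)*(n + 4)*(n + 3)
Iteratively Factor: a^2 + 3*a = (a + 3)*(a)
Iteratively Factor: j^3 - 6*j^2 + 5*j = (j - 1)*(j^2 - 5*j) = j*(j - 1)*(j - 5)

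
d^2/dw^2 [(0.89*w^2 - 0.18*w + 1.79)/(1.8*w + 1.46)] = (1.77635683940025e-15*w + 16.339528)/(5.832*w^3 + 14.1912*w^2 + 11.51064*w + 3.112136)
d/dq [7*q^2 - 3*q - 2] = 14*q - 3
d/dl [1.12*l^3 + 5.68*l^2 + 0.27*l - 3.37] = 3.36*l^2 + 11.36*l + 0.27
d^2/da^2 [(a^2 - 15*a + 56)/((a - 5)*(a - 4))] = 12*(-a^3 + 18*a^2 - 102*a + 186)/(a^6 - 27*a^5 + 303*a^4 - 1809*a^3 + 6060*a^2 - 10800*a + 8000)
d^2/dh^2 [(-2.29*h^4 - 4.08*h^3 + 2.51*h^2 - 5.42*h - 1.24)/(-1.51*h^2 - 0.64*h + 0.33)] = (10.442858*h^6 + 13.278336*h^5 - 1.21873800000002*h^4 + 29.237708*h^3 + 7.28194199999999*h^2 + 26.060604*h + 3.994322)/(3.442951*h^6 + 4.377792*h^5 - 0.401811*h^4 - 1.651328*h^3 + 0.087813*h^2 + 0.209088*h - 0.035937)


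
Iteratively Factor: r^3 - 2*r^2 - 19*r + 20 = (r - 1)*(r^2 - r - 20) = (r - 1)*(r + 4)*(r - 5)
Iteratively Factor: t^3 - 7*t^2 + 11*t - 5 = (t - 1)*(t^2 - 6*t + 5) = (t - 5)*(t - 1)*(t - 1)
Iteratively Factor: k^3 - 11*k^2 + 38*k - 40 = (k - 2)*(k^2 - 9*k + 20) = (k - 4)*(k - 2)*(k - 5)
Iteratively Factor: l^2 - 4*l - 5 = (l + 1)*(l - 5)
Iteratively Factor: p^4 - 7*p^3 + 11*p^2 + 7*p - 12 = (p - 3)*(p^3 - 4*p^2 - p + 4) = (p - 3)*(p - 1)*(p^2 - 3*p - 4) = (p - 3)*(p - 1)*(p + 1)*(p - 4)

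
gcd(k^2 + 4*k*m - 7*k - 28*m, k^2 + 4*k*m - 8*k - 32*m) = k + 4*m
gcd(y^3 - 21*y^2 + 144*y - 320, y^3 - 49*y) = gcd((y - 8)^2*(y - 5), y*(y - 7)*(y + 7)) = 1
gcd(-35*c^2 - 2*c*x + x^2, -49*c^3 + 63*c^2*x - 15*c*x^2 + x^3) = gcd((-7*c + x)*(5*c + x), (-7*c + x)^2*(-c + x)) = -7*c + x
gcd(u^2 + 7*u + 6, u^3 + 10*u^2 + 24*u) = u + 6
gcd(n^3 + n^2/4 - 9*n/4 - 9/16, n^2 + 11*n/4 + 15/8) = n + 3/2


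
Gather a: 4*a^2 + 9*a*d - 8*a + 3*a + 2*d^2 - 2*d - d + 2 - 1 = 4*a^2 + a*(9*d - 5) + 2*d^2 - 3*d + 1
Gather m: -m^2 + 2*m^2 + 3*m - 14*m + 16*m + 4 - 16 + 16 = m^2 + 5*m + 4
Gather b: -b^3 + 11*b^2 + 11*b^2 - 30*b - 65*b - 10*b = -b^3 + 22*b^2 - 105*b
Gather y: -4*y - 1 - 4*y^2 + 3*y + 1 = -4*y^2 - y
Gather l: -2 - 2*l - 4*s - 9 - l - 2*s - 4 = -3*l - 6*s - 15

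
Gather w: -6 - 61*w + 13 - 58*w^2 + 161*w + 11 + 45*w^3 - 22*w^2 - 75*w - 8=45*w^3 - 80*w^2 + 25*w + 10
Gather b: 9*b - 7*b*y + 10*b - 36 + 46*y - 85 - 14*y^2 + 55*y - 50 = b*(19 - 7*y) - 14*y^2 + 101*y - 171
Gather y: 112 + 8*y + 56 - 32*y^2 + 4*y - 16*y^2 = -48*y^2 + 12*y + 168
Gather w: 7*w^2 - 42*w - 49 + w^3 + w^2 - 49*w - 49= w^3 + 8*w^2 - 91*w - 98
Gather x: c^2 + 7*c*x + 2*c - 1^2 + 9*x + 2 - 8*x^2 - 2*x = c^2 + 2*c - 8*x^2 + x*(7*c + 7) + 1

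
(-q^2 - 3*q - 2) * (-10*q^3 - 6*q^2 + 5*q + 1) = 10*q^5 + 36*q^4 + 33*q^3 - 4*q^2 - 13*q - 2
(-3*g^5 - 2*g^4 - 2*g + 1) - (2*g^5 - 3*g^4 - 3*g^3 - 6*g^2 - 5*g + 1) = -5*g^5 + g^4 + 3*g^3 + 6*g^2 + 3*g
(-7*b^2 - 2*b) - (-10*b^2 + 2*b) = 3*b^2 - 4*b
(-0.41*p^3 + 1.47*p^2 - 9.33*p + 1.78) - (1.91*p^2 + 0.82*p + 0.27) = -0.41*p^3 - 0.44*p^2 - 10.15*p + 1.51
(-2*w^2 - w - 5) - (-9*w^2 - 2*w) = 7*w^2 + w - 5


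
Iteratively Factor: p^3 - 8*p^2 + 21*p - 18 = (p - 2)*(p^2 - 6*p + 9) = (p - 3)*(p - 2)*(p - 3)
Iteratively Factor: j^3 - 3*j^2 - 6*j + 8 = (j - 1)*(j^2 - 2*j - 8) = (j - 1)*(j + 2)*(j - 4)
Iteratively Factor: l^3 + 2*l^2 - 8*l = (l - 2)*(l^2 + 4*l) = (l - 2)*(l + 4)*(l)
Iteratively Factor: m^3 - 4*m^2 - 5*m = (m)*(m^2 - 4*m - 5) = m*(m - 5)*(m + 1)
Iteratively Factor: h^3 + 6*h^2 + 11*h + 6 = (h + 2)*(h^2 + 4*h + 3) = (h + 1)*(h + 2)*(h + 3)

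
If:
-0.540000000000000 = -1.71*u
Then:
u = 0.32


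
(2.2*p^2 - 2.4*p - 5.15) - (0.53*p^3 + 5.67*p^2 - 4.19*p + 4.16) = -0.53*p^3 - 3.47*p^2 + 1.79*p - 9.31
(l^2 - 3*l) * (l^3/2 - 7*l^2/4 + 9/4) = l^5/2 - 13*l^4/4 + 21*l^3/4 + 9*l^2/4 - 27*l/4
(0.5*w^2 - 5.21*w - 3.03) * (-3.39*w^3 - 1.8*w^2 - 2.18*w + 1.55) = -1.695*w^5 + 16.7619*w^4 + 18.5597*w^3 + 17.5868*w^2 - 1.4701*w - 4.6965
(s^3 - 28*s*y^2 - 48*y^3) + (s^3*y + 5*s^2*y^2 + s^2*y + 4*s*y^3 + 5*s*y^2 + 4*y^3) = s^3*y + s^3 + 5*s^2*y^2 + s^2*y + 4*s*y^3 - 23*s*y^2 - 44*y^3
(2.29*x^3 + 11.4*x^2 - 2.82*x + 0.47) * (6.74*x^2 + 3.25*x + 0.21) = 15.4346*x^5 + 84.2785*x^4 + 18.5241*x^3 - 3.6032*x^2 + 0.9353*x + 0.0987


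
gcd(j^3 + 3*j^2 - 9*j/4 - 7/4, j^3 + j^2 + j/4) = j + 1/2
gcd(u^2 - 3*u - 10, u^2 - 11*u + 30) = u - 5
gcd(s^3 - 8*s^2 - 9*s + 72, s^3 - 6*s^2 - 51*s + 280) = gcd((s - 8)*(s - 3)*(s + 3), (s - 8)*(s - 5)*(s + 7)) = s - 8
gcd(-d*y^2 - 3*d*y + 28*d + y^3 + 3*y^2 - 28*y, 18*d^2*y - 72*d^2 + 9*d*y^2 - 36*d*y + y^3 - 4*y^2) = y - 4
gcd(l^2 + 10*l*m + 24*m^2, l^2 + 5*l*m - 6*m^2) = l + 6*m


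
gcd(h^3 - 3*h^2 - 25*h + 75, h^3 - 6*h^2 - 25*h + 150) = h^2 - 25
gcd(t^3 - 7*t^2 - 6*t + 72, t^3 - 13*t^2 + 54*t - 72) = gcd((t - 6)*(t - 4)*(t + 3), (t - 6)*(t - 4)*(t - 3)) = t^2 - 10*t + 24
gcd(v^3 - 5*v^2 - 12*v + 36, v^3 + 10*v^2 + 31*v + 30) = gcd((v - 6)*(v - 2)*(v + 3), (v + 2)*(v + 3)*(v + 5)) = v + 3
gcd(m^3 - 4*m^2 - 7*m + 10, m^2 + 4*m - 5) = m - 1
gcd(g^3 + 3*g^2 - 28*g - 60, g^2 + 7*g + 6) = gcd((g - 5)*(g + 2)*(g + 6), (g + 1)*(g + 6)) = g + 6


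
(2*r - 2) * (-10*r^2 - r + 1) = -20*r^3 + 18*r^2 + 4*r - 2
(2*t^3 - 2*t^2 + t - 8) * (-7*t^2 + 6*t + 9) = -14*t^5 + 26*t^4 - t^3 + 44*t^2 - 39*t - 72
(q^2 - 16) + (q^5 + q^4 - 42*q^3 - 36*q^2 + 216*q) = q^5 + q^4 - 42*q^3 - 35*q^2 + 216*q - 16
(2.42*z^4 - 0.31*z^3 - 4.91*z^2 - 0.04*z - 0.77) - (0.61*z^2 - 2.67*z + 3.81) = 2.42*z^4 - 0.31*z^3 - 5.52*z^2 + 2.63*z - 4.58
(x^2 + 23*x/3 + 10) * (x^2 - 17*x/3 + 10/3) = x^4 + 2*x^3 - 271*x^2/9 - 280*x/9 + 100/3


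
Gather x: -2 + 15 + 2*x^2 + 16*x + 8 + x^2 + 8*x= 3*x^2 + 24*x + 21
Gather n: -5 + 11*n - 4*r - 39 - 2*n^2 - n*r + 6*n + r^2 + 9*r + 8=-2*n^2 + n*(17 - r) + r^2 + 5*r - 36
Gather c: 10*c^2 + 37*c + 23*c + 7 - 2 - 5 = 10*c^2 + 60*c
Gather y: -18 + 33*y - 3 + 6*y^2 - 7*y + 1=6*y^2 + 26*y - 20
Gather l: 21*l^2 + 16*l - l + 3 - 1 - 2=21*l^2 + 15*l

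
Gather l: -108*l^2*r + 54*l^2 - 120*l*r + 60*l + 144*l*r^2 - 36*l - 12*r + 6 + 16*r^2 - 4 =l^2*(54 - 108*r) + l*(144*r^2 - 120*r + 24) + 16*r^2 - 12*r + 2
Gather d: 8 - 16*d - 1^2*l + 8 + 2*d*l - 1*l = d*(2*l - 16) - 2*l + 16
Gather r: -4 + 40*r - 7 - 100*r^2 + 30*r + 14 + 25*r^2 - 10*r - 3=-75*r^2 + 60*r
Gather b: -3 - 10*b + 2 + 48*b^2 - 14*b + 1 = 48*b^2 - 24*b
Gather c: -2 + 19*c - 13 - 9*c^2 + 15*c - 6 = -9*c^2 + 34*c - 21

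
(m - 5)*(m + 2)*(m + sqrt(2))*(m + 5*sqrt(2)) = m^4 - 3*m^3 + 6*sqrt(2)*m^3 - 18*sqrt(2)*m^2 - 60*sqrt(2)*m - 30*m - 100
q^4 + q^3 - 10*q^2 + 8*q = q*(q - 2)*(q - 1)*(q + 4)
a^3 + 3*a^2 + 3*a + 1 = (a + 1)^3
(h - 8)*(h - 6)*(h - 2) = h^3 - 16*h^2 + 76*h - 96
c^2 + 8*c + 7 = (c + 1)*(c + 7)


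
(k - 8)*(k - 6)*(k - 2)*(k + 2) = k^4 - 14*k^3 + 44*k^2 + 56*k - 192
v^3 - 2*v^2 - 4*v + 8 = (v - 2)^2*(v + 2)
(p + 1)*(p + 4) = p^2 + 5*p + 4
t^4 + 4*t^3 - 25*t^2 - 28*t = t*(t - 4)*(t + 1)*(t + 7)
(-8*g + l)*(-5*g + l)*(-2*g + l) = -80*g^3 + 66*g^2*l - 15*g*l^2 + l^3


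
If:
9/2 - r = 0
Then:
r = 9/2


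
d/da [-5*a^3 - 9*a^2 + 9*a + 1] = -15*a^2 - 18*a + 9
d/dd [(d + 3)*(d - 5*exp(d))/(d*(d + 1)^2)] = (-5*d^3*exp(d) - d^3 - 10*d^2*exp(d) - 5*d^2 + 30*d*exp(d) + 15*exp(d))/(d^2*(d^3 + 3*d^2 + 3*d + 1))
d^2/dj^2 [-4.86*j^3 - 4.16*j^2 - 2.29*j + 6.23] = -29.16*j - 8.32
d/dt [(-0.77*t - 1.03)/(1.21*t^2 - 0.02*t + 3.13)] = (0.9317*t^2 + 2.4926*t - 2.4307)/(1.4641*t^4 - 0.0484*t^3 + 7.575*t^2 - 0.1252*t + 9.7969)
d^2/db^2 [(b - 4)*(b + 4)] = 2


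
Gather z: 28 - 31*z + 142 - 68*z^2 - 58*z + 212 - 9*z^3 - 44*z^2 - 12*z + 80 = -9*z^3 - 112*z^2 - 101*z + 462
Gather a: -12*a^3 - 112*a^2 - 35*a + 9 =-12*a^3 - 112*a^2 - 35*a + 9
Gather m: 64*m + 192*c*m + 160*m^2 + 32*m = 160*m^2 + m*(192*c + 96)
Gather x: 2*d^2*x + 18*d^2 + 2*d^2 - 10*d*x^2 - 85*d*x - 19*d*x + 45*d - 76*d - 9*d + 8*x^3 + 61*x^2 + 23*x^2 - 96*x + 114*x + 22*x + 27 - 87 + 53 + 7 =20*d^2 - 40*d + 8*x^3 + x^2*(84 - 10*d) + x*(2*d^2 - 104*d + 40)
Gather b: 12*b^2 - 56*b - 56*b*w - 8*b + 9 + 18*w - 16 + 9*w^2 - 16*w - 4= 12*b^2 + b*(-56*w - 64) + 9*w^2 + 2*w - 11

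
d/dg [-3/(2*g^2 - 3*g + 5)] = 3*(4*g - 3)/(2*g^2 - 3*g + 5)^2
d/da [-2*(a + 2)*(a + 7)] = -4*a - 18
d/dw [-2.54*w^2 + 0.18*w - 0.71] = 0.18 - 5.08*w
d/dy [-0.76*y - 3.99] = -0.760000000000000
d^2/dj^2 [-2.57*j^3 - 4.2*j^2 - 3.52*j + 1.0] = -15.42*j - 8.4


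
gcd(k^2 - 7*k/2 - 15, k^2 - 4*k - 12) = k - 6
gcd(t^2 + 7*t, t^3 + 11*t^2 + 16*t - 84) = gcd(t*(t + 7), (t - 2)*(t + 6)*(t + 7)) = t + 7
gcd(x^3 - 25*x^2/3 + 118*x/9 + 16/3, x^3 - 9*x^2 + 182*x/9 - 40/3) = x - 6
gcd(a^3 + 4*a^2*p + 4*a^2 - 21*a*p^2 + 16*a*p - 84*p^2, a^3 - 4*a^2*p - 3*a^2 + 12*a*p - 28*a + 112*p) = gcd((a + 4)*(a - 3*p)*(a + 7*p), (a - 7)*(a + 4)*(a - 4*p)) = a + 4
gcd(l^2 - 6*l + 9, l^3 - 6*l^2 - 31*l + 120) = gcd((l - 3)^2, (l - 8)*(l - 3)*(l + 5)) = l - 3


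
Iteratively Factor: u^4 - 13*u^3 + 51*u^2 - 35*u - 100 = (u - 5)*(u^3 - 8*u^2 + 11*u + 20) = (u - 5)*(u + 1)*(u^2 - 9*u + 20) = (u - 5)*(u - 4)*(u + 1)*(u - 5)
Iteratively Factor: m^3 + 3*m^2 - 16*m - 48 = (m - 4)*(m^2 + 7*m + 12) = (m - 4)*(m + 3)*(m + 4)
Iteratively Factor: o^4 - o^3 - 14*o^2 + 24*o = (o)*(o^3 - o^2 - 14*o + 24) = o*(o - 3)*(o^2 + 2*o - 8) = o*(o - 3)*(o + 4)*(o - 2)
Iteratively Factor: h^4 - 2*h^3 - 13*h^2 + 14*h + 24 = (h + 3)*(h^3 - 5*h^2 + 2*h + 8) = (h + 1)*(h + 3)*(h^2 - 6*h + 8) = (h - 4)*(h + 1)*(h + 3)*(h - 2)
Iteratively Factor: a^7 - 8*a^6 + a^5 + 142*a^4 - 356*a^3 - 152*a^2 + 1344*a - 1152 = (a + 4)*(a^6 - 12*a^5 + 49*a^4 - 54*a^3 - 140*a^2 + 408*a - 288) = (a - 4)*(a + 4)*(a^5 - 8*a^4 + 17*a^3 + 14*a^2 - 84*a + 72) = (a - 4)*(a - 3)*(a + 4)*(a^4 - 5*a^3 + 2*a^2 + 20*a - 24) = (a - 4)*(a - 3)*(a - 2)*(a + 4)*(a^3 - 3*a^2 - 4*a + 12) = (a - 4)*(a - 3)*(a - 2)^2*(a + 4)*(a^2 - a - 6) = (a - 4)*(a - 3)*(a - 2)^2*(a + 2)*(a + 4)*(a - 3)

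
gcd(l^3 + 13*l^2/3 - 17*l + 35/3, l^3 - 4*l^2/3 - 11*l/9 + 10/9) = l - 5/3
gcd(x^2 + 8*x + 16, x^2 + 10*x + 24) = x + 4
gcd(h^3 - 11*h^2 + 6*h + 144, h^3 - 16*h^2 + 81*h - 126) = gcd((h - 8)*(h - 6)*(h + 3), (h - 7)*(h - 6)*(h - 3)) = h - 6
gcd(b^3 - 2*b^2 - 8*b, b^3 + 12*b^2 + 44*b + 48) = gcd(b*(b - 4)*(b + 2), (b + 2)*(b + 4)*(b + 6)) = b + 2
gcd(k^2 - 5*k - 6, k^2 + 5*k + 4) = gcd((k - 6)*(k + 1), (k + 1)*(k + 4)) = k + 1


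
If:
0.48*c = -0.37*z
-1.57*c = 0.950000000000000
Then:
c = -0.61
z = 0.78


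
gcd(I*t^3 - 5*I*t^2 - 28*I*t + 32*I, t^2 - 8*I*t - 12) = 1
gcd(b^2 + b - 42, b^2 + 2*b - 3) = 1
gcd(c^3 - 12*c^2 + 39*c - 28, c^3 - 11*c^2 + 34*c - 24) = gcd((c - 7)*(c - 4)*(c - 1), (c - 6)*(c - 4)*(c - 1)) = c^2 - 5*c + 4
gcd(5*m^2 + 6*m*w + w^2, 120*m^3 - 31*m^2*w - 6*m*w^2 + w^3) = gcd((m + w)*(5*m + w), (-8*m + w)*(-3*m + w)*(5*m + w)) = 5*m + w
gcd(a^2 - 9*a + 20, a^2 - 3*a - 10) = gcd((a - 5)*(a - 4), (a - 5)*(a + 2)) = a - 5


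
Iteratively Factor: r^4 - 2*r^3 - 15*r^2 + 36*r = (r + 4)*(r^3 - 6*r^2 + 9*r) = (r - 3)*(r + 4)*(r^2 - 3*r) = r*(r - 3)*(r + 4)*(r - 3)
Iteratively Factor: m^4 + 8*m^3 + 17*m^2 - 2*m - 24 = (m - 1)*(m^3 + 9*m^2 + 26*m + 24) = (m - 1)*(m + 2)*(m^2 + 7*m + 12) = (m - 1)*(m + 2)*(m + 4)*(m + 3)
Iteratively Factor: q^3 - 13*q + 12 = (q - 3)*(q^2 + 3*q - 4) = (q - 3)*(q - 1)*(q + 4)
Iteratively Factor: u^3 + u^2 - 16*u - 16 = (u - 4)*(u^2 + 5*u + 4) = (u - 4)*(u + 1)*(u + 4)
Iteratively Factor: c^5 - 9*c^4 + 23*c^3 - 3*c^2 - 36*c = (c - 3)*(c^4 - 6*c^3 + 5*c^2 + 12*c) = (c - 3)^2*(c^3 - 3*c^2 - 4*c) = (c - 3)^2*(c + 1)*(c^2 - 4*c) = c*(c - 3)^2*(c + 1)*(c - 4)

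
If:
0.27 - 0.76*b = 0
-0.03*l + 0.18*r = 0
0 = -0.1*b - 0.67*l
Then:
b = 0.36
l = -0.05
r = -0.01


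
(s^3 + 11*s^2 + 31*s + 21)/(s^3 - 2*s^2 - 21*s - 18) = (s + 7)/(s - 6)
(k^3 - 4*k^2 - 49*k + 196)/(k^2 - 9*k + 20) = (k^2 - 49)/(k - 5)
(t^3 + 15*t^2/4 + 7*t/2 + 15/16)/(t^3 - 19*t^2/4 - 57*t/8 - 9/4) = (t + 5/2)/(t - 6)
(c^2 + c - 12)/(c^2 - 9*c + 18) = (c + 4)/(c - 6)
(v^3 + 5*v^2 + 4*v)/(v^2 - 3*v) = (v^2 + 5*v + 4)/(v - 3)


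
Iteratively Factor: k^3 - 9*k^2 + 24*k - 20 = (k - 2)*(k^2 - 7*k + 10) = (k - 2)^2*(k - 5)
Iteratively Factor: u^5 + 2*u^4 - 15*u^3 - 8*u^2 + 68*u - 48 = (u - 1)*(u^4 + 3*u^3 - 12*u^2 - 20*u + 48) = (u - 2)*(u - 1)*(u^3 + 5*u^2 - 2*u - 24) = (u - 2)*(u - 1)*(u + 4)*(u^2 + u - 6) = (u - 2)^2*(u - 1)*(u + 4)*(u + 3)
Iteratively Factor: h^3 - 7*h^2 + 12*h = (h - 3)*(h^2 - 4*h) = h*(h - 3)*(h - 4)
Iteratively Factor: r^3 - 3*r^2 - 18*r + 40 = (r - 5)*(r^2 + 2*r - 8) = (r - 5)*(r + 4)*(r - 2)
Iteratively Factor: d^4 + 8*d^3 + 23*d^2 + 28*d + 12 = (d + 2)*(d^3 + 6*d^2 + 11*d + 6) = (d + 1)*(d + 2)*(d^2 + 5*d + 6) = (d + 1)*(d + 2)^2*(d + 3)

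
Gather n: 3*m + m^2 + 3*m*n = m^2 + 3*m*n + 3*m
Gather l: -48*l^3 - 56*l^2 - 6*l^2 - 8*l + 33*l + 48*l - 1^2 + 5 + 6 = -48*l^3 - 62*l^2 + 73*l + 10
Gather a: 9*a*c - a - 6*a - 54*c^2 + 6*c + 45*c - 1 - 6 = a*(9*c - 7) - 54*c^2 + 51*c - 7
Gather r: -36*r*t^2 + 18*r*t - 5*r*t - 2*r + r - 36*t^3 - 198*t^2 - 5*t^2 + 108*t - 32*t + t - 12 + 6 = r*(-36*t^2 + 13*t - 1) - 36*t^3 - 203*t^2 + 77*t - 6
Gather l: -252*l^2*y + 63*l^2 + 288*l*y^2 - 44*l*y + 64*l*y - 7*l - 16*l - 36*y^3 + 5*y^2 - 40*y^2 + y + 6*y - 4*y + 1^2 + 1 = l^2*(63 - 252*y) + l*(288*y^2 + 20*y - 23) - 36*y^3 - 35*y^2 + 3*y + 2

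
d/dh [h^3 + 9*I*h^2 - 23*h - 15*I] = 3*h^2 + 18*I*h - 23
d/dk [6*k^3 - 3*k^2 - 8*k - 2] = 18*k^2 - 6*k - 8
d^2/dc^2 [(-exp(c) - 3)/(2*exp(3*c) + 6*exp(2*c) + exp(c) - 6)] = (-16*exp(6*c) - 144*exp(5*c) - 424*exp(4*c) - 594*exp(3*c) - 594*exp(2*c) - 441*exp(c) - 54)*exp(c)/(8*exp(9*c) + 72*exp(8*c) + 228*exp(7*c) + 216*exp(6*c) - 318*exp(5*c) - 702*exp(4*c) + exp(3*c) + 630*exp(2*c) + 108*exp(c) - 216)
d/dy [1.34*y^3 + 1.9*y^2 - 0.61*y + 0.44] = 4.02*y^2 + 3.8*y - 0.61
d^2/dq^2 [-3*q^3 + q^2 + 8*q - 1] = 2 - 18*q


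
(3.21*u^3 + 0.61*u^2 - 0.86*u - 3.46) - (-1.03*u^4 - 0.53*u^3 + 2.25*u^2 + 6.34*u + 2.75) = 1.03*u^4 + 3.74*u^3 - 1.64*u^2 - 7.2*u - 6.21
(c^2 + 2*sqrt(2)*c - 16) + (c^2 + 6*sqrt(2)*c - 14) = 2*c^2 + 8*sqrt(2)*c - 30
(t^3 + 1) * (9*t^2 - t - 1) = 9*t^5 - t^4 - t^3 + 9*t^2 - t - 1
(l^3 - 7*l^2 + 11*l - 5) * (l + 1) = l^4 - 6*l^3 + 4*l^2 + 6*l - 5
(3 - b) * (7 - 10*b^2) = 10*b^3 - 30*b^2 - 7*b + 21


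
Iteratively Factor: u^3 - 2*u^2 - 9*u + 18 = (u - 2)*(u^2 - 9) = (u - 2)*(u + 3)*(u - 3)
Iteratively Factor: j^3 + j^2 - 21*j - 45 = (j + 3)*(j^2 - 2*j - 15) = (j - 5)*(j + 3)*(j + 3)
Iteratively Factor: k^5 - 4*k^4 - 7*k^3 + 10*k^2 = (k)*(k^4 - 4*k^3 - 7*k^2 + 10*k) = k*(k + 2)*(k^3 - 6*k^2 + 5*k) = k*(k - 1)*(k + 2)*(k^2 - 5*k) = k^2*(k - 1)*(k + 2)*(k - 5)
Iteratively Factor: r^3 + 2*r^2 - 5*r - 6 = (r + 3)*(r^2 - r - 2) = (r - 2)*(r + 3)*(r + 1)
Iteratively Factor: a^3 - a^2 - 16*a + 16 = (a - 1)*(a^2 - 16) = (a - 4)*(a - 1)*(a + 4)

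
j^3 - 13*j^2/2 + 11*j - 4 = (j - 4)*(j - 2)*(j - 1/2)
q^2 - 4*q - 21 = (q - 7)*(q + 3)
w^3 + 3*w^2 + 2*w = w*(w + 1)*(w + 2)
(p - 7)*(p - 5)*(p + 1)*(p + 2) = p^4 - 9*p^3 + p^2 + 81*p + 70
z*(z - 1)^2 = z^3 - 2*z^2 + z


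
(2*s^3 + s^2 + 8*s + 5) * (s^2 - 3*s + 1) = 2*s^5 - 5*s^4 + 7*s^3 - 18*s^2 - 7*s + 5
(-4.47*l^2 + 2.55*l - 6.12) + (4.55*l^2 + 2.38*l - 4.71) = 0.0800000000000001*l^2 + 4.93*l - 10.83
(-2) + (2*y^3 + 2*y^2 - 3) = 2*y^3 + 2*y^2 - 5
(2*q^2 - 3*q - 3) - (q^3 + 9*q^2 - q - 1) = -q^3 - 7*q^2 - 2*q - 2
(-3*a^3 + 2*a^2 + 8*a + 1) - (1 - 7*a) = -3*a^3 + 2*a^2 + 15*a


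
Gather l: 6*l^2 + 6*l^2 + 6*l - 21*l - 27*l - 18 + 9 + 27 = 12*l^2 - 42*l + 18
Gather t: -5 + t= t - 5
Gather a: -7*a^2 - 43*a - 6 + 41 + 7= -7*a^2 - 43*a + 42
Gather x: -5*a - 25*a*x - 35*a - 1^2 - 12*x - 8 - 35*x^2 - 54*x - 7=-40*a - 35*x^2 + x*(-25*a - 66) - 16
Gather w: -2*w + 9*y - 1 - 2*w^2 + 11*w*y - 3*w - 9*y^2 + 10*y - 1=-2*w^2 + w*(11*y - 5) - 9*y^2 + 19*y - 2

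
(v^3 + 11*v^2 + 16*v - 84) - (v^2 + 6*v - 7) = v^3 + 10*v^2 + 10*v - 77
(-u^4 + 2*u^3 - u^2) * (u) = -u^5 + 2*u^4 - u^3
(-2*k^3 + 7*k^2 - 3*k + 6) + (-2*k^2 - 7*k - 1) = -2*k^3 + 5*k^2 - 10*k + 5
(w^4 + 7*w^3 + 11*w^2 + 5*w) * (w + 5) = w^5 + 12*w^4 + 46*w^3 + 60*w^2 + 25*w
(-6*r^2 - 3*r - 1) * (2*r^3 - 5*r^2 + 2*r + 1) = -12*r^5 + 24*r^4 + r^3 - 7*r^2 - 5*r - 1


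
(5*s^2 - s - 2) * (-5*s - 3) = -25*s^3 - 10*s^2 + 13*s + 6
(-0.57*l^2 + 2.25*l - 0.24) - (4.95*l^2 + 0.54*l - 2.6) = -5.52*l^2 + 1.71*l + 2.36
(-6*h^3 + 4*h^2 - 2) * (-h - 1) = 6*h^4 + 2*h^3 - 4*h^2 + 2*h + 2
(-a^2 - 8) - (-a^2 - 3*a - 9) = 3*a + 1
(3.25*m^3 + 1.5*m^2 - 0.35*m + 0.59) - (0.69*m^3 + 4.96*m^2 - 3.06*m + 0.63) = 2.56*m^3 - 3.46*m^2 + 2.71*m - 0.04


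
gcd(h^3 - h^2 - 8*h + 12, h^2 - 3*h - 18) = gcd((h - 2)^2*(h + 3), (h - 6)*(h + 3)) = h + 3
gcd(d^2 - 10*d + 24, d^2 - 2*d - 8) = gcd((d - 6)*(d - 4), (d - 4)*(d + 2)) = d - 4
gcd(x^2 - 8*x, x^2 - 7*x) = x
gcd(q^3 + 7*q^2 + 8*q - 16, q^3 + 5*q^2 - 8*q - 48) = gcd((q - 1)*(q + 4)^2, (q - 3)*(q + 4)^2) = q^2 + 8*q + 16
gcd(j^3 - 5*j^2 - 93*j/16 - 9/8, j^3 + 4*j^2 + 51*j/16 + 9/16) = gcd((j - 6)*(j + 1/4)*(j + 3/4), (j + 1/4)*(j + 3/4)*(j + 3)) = j^2 + j + 3/16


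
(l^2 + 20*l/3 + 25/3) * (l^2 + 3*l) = l^4 + 29*l^3/3 + 85*l^2/3 + 25*l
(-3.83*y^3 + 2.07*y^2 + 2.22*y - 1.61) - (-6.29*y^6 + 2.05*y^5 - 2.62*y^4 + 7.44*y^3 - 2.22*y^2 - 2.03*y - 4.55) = 6.29*y^6 - 2.05*y^5 + 2.62*y^4 - 11.27*y^3 + 4.29*y^2 + 4.25*y + 2.94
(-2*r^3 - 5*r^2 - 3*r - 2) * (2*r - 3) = -4*r^4 - 4*r^3 + 9*r^2 + 5*r + 6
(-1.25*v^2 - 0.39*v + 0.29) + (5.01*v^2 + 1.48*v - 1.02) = 3.76*v^2 + 1.09*v - 0.73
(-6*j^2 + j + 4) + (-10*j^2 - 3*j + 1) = -16*j^2 - 2*j + 5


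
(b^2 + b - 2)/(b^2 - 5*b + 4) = (b + 2)/(b - 4)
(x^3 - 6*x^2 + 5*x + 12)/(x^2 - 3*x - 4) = x - 3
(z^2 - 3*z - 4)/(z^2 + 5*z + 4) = (z - 4)/(z + 4)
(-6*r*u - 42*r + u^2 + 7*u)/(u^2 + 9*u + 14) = (-6*r + u)/(u + 2)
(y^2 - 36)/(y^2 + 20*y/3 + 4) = 3*(y - 6)/(3*y + 2)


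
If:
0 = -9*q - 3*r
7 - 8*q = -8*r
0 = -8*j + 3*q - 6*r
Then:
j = 147/256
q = 7/32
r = -21/32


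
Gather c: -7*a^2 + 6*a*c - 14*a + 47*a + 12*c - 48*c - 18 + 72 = -7*a^2 + 33*a + c*(6*a - 36) + 54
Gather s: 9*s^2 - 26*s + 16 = 9*s^2 - 26*s + 16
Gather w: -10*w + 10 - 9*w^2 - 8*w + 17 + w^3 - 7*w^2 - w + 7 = w^3 - 16*w^2 - 19*w + 34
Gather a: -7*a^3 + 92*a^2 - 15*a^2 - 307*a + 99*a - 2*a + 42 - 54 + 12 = -7*a^3 + 77*a^2 - 210*a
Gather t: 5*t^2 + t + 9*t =5*t^2 + 10*t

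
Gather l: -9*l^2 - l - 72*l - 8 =-9*l^2 - 73*l - 8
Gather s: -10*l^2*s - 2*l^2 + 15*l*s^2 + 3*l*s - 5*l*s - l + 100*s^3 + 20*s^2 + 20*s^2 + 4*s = -2*l^2 - l + 100*s^3 + s^2*(15*l + 40) + s*(-10*l^2 - 2*l + 4)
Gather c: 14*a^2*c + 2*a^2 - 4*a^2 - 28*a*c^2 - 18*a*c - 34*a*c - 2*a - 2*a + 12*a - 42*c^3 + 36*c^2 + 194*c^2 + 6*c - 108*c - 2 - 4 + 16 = -2*a^2 + 8*a - 42*c^3 + c^2*(230 - 28*a) + c*(14*a^2 - 52*a - 102) + 10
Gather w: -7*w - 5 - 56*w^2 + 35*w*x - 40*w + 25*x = -56*w^2 + w*(35*x - 47) + 25*x - 5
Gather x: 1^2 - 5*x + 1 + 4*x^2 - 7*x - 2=4*x^2 - 12*x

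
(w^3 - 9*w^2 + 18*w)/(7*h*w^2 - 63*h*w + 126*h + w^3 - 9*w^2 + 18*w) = w/(7*h + w)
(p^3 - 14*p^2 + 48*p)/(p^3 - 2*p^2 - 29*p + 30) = p*(p - 8)/(p^2 + 4*p - 5)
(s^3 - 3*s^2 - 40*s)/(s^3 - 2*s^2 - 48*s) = (s + 5)/(s + 6)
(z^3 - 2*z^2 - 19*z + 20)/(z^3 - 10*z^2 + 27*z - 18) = (z^2 - z - 20)/(z^2 - 9*z + 18)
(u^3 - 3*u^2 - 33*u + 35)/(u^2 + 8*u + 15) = (u^2 - 8*u + 7)/(u + 3)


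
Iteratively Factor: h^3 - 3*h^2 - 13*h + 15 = (h - 1)*(h^2 - 2*h - 15) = (h - 5)*(h - 1)*(h + 3)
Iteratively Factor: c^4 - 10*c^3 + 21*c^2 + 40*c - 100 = (c + 2)*(c^3 - 12*c^2 + 45*c - 50) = (c - 5)*(c + 2)*(c^2 - 7*c + 10) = (c - 5)^2*(c + 2)*(c - 2)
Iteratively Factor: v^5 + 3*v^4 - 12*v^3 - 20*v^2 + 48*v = (v + 4)*(v^4 - v^3 - 8*v^2 + 12*v) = (v - 2)*(v + 4)*(v^3 + v^2 - 6*v) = v*(v - 2)*(v + 4)*(v^2 + v - 6) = v*(v - 2)^2*(v + 4)*(v + 3)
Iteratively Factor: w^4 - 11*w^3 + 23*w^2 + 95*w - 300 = (w - 5)*(w^3 - 6*w^2 - 7*w + 60) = (w - 5)^2*(w^2 - w - 12) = (w - 5)^2*(w - 4)*(w + 3)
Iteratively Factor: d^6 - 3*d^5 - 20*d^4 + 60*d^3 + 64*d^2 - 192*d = (d - 3)*(d^5 - 20*d^3 + 64*d) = (d - 4)*(d - 3)*(d^4 + 4*d^3 - 4*d^2 - 16*d) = (d - 4)*(d - 3)*(d + 2)*(d^3 + 2*d^2 - 8*d) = d*(d - 4)*(d - 3)*(d + 2)*(d^2 + 2*d - 8) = d*(d - 4)*(d - 3)*(d + 2)*(d + 4)*(d - 2)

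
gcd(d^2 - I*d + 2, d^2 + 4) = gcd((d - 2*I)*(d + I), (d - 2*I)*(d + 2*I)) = d - 2*I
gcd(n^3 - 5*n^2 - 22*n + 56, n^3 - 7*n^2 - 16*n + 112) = n^2 - 3*n - 28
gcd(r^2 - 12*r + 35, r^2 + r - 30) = r - 5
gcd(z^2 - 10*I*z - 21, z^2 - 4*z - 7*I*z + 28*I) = z - 7*I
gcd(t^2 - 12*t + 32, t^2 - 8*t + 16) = t - 4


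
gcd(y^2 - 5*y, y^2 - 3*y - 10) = y - 5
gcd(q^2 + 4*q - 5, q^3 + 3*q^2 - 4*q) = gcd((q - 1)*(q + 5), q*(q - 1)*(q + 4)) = q - 1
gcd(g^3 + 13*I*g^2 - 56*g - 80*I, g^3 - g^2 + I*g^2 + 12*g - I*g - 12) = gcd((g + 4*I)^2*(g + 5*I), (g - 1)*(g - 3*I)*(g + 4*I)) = g + 4*I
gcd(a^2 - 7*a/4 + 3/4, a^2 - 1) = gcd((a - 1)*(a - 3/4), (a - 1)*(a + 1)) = a - 1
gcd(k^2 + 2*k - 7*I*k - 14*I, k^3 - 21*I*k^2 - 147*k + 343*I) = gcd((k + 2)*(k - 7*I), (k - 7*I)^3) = k - 7*I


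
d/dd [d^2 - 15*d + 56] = 2*d - 15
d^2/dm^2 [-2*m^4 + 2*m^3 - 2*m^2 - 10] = -24*m^2 + 12*m - 4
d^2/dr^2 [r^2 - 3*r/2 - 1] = 2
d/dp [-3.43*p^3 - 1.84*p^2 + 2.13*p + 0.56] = -10.29*p^2 - 3.68*p + 2.13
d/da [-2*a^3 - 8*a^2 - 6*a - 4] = -6*a^2 - 16*a - 6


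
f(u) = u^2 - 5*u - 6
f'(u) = 2*u - 5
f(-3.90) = 28.71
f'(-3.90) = -12.80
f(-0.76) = -1.62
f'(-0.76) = -6.52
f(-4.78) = 40.75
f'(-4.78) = -14.56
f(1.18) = -10.51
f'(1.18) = -2.64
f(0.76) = -9.22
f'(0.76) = -3.48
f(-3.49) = 23.63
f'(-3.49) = -11.98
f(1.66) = -11.54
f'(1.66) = -1.68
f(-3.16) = 19.79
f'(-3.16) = -11.32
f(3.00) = -12.00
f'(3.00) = 1.00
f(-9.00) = 120.00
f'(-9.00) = -23.00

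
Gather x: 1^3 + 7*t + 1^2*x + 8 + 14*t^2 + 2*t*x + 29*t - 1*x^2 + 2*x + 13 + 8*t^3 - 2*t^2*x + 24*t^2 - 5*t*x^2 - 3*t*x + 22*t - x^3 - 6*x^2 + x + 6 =8*t^3 + 38*t^2 + 58*t - x^3 + x^2*(-5*t - 7) + x*(-2*t^2 - t + 4) + 28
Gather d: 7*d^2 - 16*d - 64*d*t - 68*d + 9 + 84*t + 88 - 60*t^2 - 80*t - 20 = 7*d^2 + d*(-64*t - 84) - 60*t^2 + 4*t + 77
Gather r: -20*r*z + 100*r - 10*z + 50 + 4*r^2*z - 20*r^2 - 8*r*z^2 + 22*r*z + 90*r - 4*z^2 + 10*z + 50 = r^2*(4*z - 20) + r*(-8*z^2 + 2*z + 190) - 4*z^2 + 100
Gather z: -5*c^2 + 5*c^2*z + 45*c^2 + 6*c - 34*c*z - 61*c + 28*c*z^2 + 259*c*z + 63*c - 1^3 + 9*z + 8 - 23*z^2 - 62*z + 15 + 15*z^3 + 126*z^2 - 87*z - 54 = 40*c^2 + 8*c + 15*z^3 + z^2*(28*c + 103) + z*(5*c^2 + 225*c - 140) - 32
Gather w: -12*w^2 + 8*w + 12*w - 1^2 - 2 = -12*w^2 + 20*w - 3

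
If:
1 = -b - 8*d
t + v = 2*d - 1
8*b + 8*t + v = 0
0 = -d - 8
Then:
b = 63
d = -8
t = -487/7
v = 368/7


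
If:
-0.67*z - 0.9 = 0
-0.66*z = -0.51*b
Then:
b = -1.74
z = -1.34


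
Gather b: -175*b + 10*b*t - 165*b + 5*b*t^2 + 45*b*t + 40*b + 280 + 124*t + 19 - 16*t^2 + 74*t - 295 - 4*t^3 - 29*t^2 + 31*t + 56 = b*(5*t^2 + 55*t - 300) - 4*t^3 - 45*t^2 + 229*t + 60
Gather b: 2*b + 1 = 2*b + 1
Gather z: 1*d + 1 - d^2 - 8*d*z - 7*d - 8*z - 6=-d^2 - 6*d + z*(-8*d - 8) - 5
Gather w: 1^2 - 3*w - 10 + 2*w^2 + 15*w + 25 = 2*w^2 + 12*w + 16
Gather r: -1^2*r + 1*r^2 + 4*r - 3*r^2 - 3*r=-2*r^2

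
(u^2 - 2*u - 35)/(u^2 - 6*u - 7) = (u + 5)/(u + 1)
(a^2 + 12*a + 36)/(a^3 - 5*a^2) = (a^2 + 12*a + 36)/(a^2*(a - 5))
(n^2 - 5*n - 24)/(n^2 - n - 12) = (n - 8)/(n - 4)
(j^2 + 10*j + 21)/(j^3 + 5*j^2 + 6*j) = (j + 7)/(j*(j + 2))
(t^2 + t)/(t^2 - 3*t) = (t + 1)/(t - 3)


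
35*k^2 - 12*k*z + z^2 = (-7*k + z)*(-5*k + z)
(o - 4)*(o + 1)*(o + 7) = o^3 + 4*o^2 - 25*o - 28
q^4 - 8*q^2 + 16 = (q - 2)^2*(q + 2)^2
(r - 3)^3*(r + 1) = r^4 - 8*r^3 + 18*r^2 - 27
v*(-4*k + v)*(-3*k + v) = 12*k^2*v - 7*k*v^2 + v^3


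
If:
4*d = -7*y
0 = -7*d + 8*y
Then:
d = 0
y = 0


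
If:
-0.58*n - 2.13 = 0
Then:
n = -3.67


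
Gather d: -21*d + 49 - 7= 42 - 21*d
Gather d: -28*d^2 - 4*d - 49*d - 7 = -28*d^2 - 53*d - 7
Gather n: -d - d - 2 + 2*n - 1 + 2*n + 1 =-2*d + 4*n - 2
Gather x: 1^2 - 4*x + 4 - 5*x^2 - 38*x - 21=-5*x^2 - 42*x - 16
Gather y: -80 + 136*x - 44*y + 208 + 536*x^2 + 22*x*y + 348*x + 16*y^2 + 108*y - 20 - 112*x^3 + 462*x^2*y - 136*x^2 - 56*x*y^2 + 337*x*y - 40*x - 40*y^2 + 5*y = -112*x^3 + 400*x^2 + 444*x + y^2*(-56*x - 24) + y*(462*x^2 + 359*x + 69) + 108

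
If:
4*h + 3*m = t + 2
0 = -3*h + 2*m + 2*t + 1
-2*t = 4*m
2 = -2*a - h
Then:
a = -15/14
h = 1/7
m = 2/7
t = -4/7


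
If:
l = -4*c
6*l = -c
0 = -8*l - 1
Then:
No Solution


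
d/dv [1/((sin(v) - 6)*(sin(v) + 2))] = 2*(2 - sin(v))*cos(v)/((sin(v) - 6)^2*(sin(v) + 2)^2)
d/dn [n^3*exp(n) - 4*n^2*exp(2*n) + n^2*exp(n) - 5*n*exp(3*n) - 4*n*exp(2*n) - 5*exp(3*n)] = (n^3 - 8*n^2*exp(n) + 4*n^2 - 15*n*exp(2*n) - 16*n*exp(n) + 2*n - 20*exp(2*n) - 4*exp(n))*exp(n)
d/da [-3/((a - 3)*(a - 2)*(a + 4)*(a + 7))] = 6*(2*a^3 + 9*a^2 - 21*a - 37)/(a^8 + 12*a^7 - 6*a^6 - 400*a^5 - 111*a^4 + 5124*a^3 - 1580*a^2 - 24864*a + 28224)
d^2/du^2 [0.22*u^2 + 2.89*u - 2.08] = 0.440000000000000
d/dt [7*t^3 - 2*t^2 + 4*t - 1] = 21*t^2 - 4*t + 4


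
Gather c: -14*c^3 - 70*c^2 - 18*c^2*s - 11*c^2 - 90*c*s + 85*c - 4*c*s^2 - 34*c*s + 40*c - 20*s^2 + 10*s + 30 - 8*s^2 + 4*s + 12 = -14*c^3 + c^2*(-18*s - 81) + c*(-4*s^2 - 124*s + 125) - 28*s^2 + 14*s + 42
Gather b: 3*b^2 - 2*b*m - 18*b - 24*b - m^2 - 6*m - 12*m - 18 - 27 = 3*b^2 + b*(-2*m - 42) - m^2 - 18*m - 45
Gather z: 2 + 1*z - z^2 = -z^2 + z + 2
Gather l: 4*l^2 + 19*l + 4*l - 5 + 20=4*l^2 + 23*l + 15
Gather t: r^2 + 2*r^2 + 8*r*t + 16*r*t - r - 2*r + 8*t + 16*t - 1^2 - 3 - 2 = 3*r^2 - 3*r + t*(24*r + 24) - 6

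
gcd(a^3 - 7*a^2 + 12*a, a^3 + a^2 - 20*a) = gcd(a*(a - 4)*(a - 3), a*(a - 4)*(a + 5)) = a^2 - 4*a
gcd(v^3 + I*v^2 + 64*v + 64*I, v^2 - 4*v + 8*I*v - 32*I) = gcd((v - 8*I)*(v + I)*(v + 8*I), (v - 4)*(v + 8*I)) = v + 8*I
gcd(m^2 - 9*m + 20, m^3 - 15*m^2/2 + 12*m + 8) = m - 4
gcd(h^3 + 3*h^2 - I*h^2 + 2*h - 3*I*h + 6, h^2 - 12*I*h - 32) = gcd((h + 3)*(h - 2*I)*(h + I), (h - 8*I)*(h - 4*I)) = 1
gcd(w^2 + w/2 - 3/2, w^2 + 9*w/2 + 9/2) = w + 3/2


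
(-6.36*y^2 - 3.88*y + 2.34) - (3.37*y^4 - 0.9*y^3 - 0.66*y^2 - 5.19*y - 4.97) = -3.37*y^4 + 0.9*y^3 - 5.7*y^2 + 1.31*y + 7.31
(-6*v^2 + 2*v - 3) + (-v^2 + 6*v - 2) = -7*v^2 + 8*v - 5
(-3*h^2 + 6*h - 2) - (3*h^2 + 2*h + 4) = -6*h^2 + 4*h - 6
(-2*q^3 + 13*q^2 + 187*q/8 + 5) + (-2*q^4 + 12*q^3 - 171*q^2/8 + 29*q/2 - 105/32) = -2*q^4 + 10*q^3 - 67*q^2/8 + 303*q/8 + 55/32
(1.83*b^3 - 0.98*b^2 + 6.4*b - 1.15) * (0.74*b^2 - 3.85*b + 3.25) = 1.3542*b^5 - 7.7707*b^4 + 14.4565*b^3 - 28.676*b^2 + 25.2275*b - 3.7375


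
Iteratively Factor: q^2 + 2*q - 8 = (q - 2)*(q + 4)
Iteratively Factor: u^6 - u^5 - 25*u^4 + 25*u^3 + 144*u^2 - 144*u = (u - 4)*(u^5 + 3*u^4 - 13*u^3 - 27*u^2 + 36*u) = (u - 4)*(u + 4)*(u^4 - u^3 - 9*u^2 + 9*u) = u*(u - 4)*(u + 4)*(u^3 - u^2 - 9*u + 9) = u*(u - 4)*(u + 3)*(u + 4)*(u^2 - 4*u + 3) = u*(u - 4)*(u - 3)*(u + 3)*(u + 4)*(u - 1)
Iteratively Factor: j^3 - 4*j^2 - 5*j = (j + 1)*(j^2 - 5*j) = j*(j + 1)*(j - 5)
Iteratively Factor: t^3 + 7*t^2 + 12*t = (t)*(t^2 + 7*t + 12) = t*(t + 3)*(t + 4)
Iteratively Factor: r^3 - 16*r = (r - 4)*(r^2 + 4*r) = (r - 4)*(r + 4)*(r)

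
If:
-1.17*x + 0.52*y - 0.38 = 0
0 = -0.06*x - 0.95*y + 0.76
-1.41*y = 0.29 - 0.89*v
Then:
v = 1.59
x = 0.03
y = 0.80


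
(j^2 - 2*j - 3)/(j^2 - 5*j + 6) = (j + 1)/(j - 2)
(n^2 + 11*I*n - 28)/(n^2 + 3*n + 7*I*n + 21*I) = (n + 4*I)/(n + 3)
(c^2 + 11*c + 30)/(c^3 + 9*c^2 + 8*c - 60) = 1/(c - 2)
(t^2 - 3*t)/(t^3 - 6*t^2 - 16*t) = (3 - t)/(-t^2 + 6*t + 16)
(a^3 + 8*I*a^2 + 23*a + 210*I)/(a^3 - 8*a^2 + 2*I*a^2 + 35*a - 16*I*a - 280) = (a + 6*I)/(a - 8)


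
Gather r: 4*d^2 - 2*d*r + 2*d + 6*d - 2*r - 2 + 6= 4*d^2 + 8*d + r*(-2*d - 2) + 4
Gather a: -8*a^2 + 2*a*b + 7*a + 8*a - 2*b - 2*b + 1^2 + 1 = -8*a^2 + a*(2*b + 15) - 4*b + 2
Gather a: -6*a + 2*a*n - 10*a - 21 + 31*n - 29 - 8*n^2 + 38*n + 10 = a*(2*n - 16) - 8*n^2 + 69*n - 40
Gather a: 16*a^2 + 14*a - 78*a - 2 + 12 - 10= 16*a^2 - 64*a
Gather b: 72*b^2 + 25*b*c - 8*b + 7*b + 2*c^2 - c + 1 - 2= 72*b^2 + b*(25*c - 1) + 2*c^2 - c - 1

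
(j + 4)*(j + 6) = j^2 + 10*j + 24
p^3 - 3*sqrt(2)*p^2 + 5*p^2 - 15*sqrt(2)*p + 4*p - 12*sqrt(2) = (p + 1)*(p + 4)*(p - 3*sqrt(2))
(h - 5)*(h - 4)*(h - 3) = h^3 - 12*h^2 + 47*h - 60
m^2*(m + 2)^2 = m^4 + 4*m^3 + 4*m^2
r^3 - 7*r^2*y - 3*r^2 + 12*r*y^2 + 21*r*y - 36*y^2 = (r - 3)*(r - 4*y)*(r - 3*y)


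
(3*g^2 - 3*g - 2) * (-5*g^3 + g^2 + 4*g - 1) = -15*g^5 + 18*g^4 + 19*g^3 - 17*g^2 - 5*g + 2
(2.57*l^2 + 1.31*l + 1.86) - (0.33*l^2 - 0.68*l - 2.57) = 2.24*l^2 + 1.99*l + 4.43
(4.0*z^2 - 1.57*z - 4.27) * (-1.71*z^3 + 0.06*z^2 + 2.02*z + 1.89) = -6.84*z^5 + 2.9247*z^4 + 15.2875*z^3 + 4.1324*z^2 - 11.5927*z - 8.0703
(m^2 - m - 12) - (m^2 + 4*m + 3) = -5*m - 15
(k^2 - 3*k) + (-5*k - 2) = k^2 - 8*k - 2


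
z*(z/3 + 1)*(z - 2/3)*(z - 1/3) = z^4/3 + 2*z^3/3 - 25*z^2/27 + 2*z/9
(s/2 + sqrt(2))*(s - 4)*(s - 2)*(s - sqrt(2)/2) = s^4/2 - 3*s^3 + 3*sqrt(2)*s^3/4 - 9*sqrt(2)*s^2/2 + 3*s^2 + 6*s + 6*sqrt(2)*s - 8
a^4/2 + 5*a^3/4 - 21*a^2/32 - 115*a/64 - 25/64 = (a/2 + 1/2)*(a - 5/4)*(a + 1/4)*(a + 5/2)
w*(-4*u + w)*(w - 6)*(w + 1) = -4*u*w^3 + 20*u*w^2 + 24*u*w + w^4 - 5*w^3 - 6*w^2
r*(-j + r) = -j*r + r^2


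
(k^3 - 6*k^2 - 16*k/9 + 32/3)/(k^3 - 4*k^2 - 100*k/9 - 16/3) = (3*k - 4)/(3*k + 2)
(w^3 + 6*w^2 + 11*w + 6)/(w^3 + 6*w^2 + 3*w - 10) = (w^2 + 4*w + 3)/(w^2 + 4*w - 5)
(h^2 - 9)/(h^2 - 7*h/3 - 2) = 3*(h + 3)/(3*h + 2)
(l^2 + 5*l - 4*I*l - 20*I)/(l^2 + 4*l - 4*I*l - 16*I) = (l + 5)/(l + 4)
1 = 1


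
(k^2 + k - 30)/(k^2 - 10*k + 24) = (k^2 + k - 30)/(k^2 - 10*k + 24)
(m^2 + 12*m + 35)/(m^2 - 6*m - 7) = (m^2 + 12*m + 35)/(m^2 - 6*m - 7)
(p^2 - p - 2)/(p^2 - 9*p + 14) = (p + 1)/(p - 7)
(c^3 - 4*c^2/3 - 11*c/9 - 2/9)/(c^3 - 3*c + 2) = (9*c^3 - 12*c^2 - 11*c - 2)/(9*(c^3 - 3*c + 2))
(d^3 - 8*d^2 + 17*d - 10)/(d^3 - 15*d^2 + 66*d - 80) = (d - 1)/(d - 8)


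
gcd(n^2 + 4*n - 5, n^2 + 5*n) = n + 5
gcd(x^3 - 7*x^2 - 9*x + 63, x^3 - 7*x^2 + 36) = x - 3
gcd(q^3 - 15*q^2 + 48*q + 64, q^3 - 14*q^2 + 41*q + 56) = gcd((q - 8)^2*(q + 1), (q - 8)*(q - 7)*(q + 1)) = q^2 - 7*q - 8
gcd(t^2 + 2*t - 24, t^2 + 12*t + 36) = t + 6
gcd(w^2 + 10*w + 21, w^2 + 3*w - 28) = w + 7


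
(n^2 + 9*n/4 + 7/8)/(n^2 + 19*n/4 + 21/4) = (n + 1/2)/(n + 3)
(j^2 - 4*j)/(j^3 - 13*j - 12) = j/(j^2 + 4*j + 3)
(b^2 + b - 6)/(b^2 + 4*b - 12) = (b + 3)/(b + 6)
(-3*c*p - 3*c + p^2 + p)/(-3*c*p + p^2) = (p + 1)/p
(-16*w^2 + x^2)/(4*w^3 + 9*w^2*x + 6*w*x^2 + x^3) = (-4*w + x)/(w^2 + 2*w*x + x^2)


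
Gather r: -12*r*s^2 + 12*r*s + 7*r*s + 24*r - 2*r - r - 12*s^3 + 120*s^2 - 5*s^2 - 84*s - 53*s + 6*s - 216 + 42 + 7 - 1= r*(-12*s^2 + 19*s + 21) - 12*s^3 + 115*s^2 - 131*s - 168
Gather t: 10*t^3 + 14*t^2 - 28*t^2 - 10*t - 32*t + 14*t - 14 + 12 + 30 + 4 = 10*t^3 - 14*t^2 - 28*t + 32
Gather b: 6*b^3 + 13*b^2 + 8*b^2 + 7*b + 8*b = 6*b^3 + 21*b^2 + 15*b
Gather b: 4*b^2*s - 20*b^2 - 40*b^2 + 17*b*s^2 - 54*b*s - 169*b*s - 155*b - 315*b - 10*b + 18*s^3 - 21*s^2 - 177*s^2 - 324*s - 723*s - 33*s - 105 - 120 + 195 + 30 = b^2*(4*s - 60) + b*(17*s^2 - 223*s - 480) + 18*s^3 - 198*s^2 - 1080*s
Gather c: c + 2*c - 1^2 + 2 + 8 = 3*c + 9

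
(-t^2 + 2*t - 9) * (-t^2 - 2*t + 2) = t^4 + 3*t^2 + 22*t - 18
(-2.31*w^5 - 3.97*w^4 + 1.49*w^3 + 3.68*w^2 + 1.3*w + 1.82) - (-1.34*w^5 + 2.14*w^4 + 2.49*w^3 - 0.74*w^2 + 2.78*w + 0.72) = -0.97*w^5 - 6.11*w^4 - 1.0*w^3 + 4.42*w^2 - 1.48*w + 1.1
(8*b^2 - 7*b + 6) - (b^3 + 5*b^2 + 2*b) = -b^3 + 3*b^2 - 9*b + 6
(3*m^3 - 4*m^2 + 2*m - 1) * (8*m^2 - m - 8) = 24*m^5 - 35*m^4 - 4*m^3 + 22*m^2 - 15*m + 8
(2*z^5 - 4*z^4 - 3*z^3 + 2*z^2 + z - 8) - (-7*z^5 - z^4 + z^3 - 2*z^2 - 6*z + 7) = 9*z^5 - 3*z^4 - 4*z^3 + 4*z^2 + 7*z - 15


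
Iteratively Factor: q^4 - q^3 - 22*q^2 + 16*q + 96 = (q - 4)*(q^3 + 3*q^2 - 10*q - 24) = (q - 4)*(q - 3)*(q^2 + 6*q + 8) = (q - 4)*(q - 3)*(q + 4)*(q + 2)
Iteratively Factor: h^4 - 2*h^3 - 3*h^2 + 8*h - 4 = (h + 2)*(h^3 - 4*h^2 + 5*h - 2) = (h - 1)*(h + 2)*(h^2 - 3*h + 2) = (h - 2)*(h - 1)*(h + 2)*(h - 1)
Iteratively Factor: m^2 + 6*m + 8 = (m + 4)*(m + 2)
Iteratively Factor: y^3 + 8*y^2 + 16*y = (y)*(y^2 + 8*y + 16) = y*(y + 4)*(y + 4)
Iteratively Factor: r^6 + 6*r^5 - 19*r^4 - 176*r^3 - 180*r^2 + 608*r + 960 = (r - 2)*(r^5 + 8*r^4 - 3*r^3 - 182*r^2 - 544*r - 480) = (r - 2)*(r + 4)*(r^4 + 4*r^3 - 19*r^2 - 106*r - 120) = (r - 2)*(r + 2)*(r + 4)*(r^3 + 2*r^2 - 23*r - 60) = (r - 5)*(r - 2)*(r + 2)*(r + 4)*(r^2 + 7*r + 12) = (r - 5)*(r - 2)*(r + 2)*(r + 4)^2*(r + 3)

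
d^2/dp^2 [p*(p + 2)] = 2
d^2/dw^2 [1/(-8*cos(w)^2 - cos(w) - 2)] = (256*sin(w)^4 - 65*sin(w)^2 - 32*cos(w) + 6*cos(3*w) - 161)/(-8*sin(w)^2 + cos(w) + 10)^3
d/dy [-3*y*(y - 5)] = 15 - 6*y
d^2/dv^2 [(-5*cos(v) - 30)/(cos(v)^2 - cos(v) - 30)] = 5*(-9*sin(v)^4*cos(v) - 25*sin(v)^4 + 710*sin(v)^2 - 1391*cos(v)/2 - 42*cos(3*v) + cos(5*v)/2 - 373)/(sin(v)^2 + cos(v) + 29)^3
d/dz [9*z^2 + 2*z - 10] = 18*z + 2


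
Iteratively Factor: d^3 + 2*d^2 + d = (d + 1)*(d^2 + d) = d*(d + 1)*(d + 1)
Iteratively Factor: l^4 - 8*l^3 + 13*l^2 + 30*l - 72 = (l - 4)*(l^3 - 4*l^2 - 3*l + 18) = (l - 4)*(l + 2)*(l^2 - 6*l + 9) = (l - 4)*(l - 3)*(l + 2)*(l - 3)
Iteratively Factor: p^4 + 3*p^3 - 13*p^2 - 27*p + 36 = (p + 3)*(p^3 - 13*p + 12) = (p + 3)*(p + 4)*(p^2 - 4*p + 3) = (p - 3)*(p + 3)*(p + 4)*(p - 1)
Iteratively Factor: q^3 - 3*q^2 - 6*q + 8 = (q - 1)*(q^2 - 2*q - 8) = (q - 1)*(q + 2)*(q - 4)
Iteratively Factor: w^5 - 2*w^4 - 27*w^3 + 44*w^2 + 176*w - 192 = (w - 1)*(w^4 - w^3 - 28*w^2 + 16*w + 192) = (w - 4)*(w - 1)*(w^3 + 3*w^2 - 16*w - 48) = (w - 4)*(w - 1)*(w + 3)*(w^2 - 16) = (w - 4)^2*(w - 1)*(w + 3)*(w + 4)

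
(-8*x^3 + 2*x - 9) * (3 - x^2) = 8*x^5 - 26*x^3 + 9*x^2 + 6*x - 27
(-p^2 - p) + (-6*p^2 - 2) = -7*p^2 - p - 2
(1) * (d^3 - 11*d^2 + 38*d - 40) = d^3 - 11*d^2 + 38*d - 40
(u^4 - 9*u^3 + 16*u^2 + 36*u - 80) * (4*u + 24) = 4*u^5 - 12*u^4 - 152*u^3 + 528*u^2 + 544*u - 1920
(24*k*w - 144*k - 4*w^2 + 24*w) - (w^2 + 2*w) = 24*k*w - 144*k - 5*w^2 + 22*w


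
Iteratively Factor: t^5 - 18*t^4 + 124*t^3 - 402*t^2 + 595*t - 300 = (t - 5)*(t^4 - 13*t^3 + 59*t^2 - 107*t + 60) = (t - 5)*(t - 4)*(t^3 - 9*t^2 + 23*t - 15) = (t - 5)^2*(t - 4)*(t^2 - 4*t + 3) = (t - 5)^2*(t - 4)*(t - 1)*(t - 3)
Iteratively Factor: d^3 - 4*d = (d - 2)*(d^2 + 2*d) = (d - 2)*(d + 2)*(d)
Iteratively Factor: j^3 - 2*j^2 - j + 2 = (j + 1)*(j^2 - 3*j + 2) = (j - 2)*(j + 1)*(j - 1)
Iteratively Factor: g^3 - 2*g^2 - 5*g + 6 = (g + 2)*(g^2 - 4*g + 3) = (g - 1)*(g + 2)*(g - 3)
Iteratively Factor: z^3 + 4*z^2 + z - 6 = (z + 2)*(z^2 + 2*z - 3) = (z - 1)*(z + 2)*(z + 3)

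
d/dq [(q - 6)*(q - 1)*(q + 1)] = 3*q^2 - 12*q - 1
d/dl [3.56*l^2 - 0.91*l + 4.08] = 7.12*l - 0.91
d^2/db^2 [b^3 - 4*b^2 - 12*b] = 6*b - 8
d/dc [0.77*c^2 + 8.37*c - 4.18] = 1.54*c + 8.37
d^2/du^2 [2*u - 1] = 0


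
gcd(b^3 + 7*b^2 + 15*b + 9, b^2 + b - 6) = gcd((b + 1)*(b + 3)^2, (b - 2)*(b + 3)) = b + 3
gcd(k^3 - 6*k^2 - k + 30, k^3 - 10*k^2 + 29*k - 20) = k - 5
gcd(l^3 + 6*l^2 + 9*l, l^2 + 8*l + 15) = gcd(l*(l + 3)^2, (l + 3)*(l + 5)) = l + 3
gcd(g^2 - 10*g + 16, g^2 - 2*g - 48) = g - 8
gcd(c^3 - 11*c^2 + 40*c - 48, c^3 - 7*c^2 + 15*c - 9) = c - 3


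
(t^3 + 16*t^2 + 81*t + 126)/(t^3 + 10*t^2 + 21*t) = (t + 6)/t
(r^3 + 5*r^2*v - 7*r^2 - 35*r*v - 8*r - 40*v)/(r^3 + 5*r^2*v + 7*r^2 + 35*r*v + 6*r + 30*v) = (r - 8)/(r + 6)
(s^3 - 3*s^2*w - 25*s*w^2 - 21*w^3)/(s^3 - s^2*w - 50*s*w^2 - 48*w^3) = (s^2 - 4*s*w - 21*w^2)/(s^2 - 2*s*w - 48*w^2)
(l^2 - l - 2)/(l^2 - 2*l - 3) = (l - 2)/(l - 3)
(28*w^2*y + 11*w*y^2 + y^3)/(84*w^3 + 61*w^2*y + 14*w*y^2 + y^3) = y/(3*w + y)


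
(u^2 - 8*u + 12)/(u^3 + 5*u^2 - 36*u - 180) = (u - 2)/(u^2 + 11*u + 30)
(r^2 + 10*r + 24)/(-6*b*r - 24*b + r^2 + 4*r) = (r + 6)/(-6*b + r)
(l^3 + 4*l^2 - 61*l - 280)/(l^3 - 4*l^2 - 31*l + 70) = (l^2 - l - 56)/(l^2 - 9*l + 14)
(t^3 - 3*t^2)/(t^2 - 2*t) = t*(t - 3)/(t - 2)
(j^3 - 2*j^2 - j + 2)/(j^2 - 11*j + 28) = (j^3 - 2*j^2 - j + 2)/(j^2 - 11*j + 28)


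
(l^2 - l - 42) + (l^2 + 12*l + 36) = 2*l^2 + 11*l - 6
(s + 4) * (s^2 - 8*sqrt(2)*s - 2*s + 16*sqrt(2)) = s^3 - 8*sqrt(2)*s^2 + 2*s^2 - 16*sqrt(2)*s - 8*s + 64*sqrt(2)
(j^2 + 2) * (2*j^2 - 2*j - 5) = 2*j^4 - 2*j^3 - j^2 - 4*j - 10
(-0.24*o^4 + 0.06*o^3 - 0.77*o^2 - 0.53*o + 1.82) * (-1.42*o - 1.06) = 0.3408*o^5 + 0.1692*o^4 + 1.0298*o^3 + 1.5688*o^2 - 2.0226*o - 1.9292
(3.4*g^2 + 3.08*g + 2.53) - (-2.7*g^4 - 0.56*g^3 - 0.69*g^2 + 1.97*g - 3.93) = 2.7*g^4 + 0.56*g^3 + 4.09*g^2 + 1.11*g + 6.46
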